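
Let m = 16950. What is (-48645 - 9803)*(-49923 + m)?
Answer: 1927205904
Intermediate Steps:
(-48645 - 9803)*(-49923 + m) = (-48645 - 9803)*(-49923 + 16950) = -58448*(-32973) = 1927205904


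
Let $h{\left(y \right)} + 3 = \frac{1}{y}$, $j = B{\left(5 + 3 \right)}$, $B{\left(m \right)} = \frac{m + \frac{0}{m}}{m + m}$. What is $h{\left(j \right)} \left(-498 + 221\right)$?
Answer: $277$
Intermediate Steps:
$B{\left(m \right)} = \frac{1}{2}$ ($B{\left(m \right)} = \frac{m + 0}{2 m} = m \frac{1}{2 m} = \frac{1}{2}$)
$j = \frac{1}{2} \approx 0.5$
$h{\left(y \right)} = -3 + \frac{1}{y}$
$h{\left(j \right)} \left(-498 + 221\right) = \left(-3 + \frac{1}{\frac{1}{2}}\right) \left(-498 + 221\right) = \left(-3 + 2\right) \left(-277\right) = \left(-1\right) \left(-277\right) = 277$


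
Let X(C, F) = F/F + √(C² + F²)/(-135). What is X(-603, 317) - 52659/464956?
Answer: 412297/464956 - √464098/135 ≈ -4.1595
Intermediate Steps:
X(C, F) = 1 - √(C² + F²)/135 (X(C, F) = 1 + √(C² + F²)*(-1/135) = 1 - √(C² + F²)/135)
X(-603, 317) - 52659/464956 = (1 - √((-603)² + 317²)/135) - 52659/464956 = (1 - √(363609 + 100489)/135) - 52659/464956 = (1 - √464098/135) - 1*52659/464956 = (1 - √464098/135) - 52659/464956 = 412297/464956 - √464098/135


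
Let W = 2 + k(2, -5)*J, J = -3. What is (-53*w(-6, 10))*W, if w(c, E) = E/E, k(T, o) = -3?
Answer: -583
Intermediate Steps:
w(c, E) = 1
W = 11 (W = 2 - 3*(-3) = 2 + 9 = 11)
(-53*w(-6, 10))*W = -53*1*11 = -53*11 = -583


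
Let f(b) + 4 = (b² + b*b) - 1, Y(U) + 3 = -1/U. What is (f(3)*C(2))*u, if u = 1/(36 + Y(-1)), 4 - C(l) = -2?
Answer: 39/17 ≈ 2.2941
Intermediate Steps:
Y(U) = -3 - 1/U
C(l) = 6 (C(l) = 4 - 1*(-2) = 4 + 2 = 6)
u = 1/34 (u = 1/(36 + (-3 - 1/(-1))) = 1/(36 + (-3 - 1*(-1))) = 1/(36 + (-3 + 1)) = 1/(36 - 2) = 1/34 ≈ 0.029412)
f(b) = -5 + 2*b² (f(b) = -4 + ((b² + b*b) - 1) = -4 + ((b² + b²) - 1) = -4 + (2*b² - 1) = -4 + (-1 + 2*b²) = -5 + 2*b²)
(f(3)*C(2))*u = ((-5 + 2*3²)*6)*(1/34) = ((-5 + 2*9)*6)*(1/34) = ((-5 + 18)*6)*(1/34) = (13*6)*(1/34) = 78*(1/34) = 39/17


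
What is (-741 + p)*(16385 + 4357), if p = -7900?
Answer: -179231622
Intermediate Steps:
(-741 + p)*(16385 + 4357) = (-741 - 7900)*(16385 + 4357) = -8641*20742 = -179231622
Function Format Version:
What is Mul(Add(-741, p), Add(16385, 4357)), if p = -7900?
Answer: -179231622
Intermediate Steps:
Mul(Add(-741, p), Add(16385, 4357)) = Mul(Add(-741, -7900), Add(16385, 4357)) = Mul(-8641, 20742) = -179231622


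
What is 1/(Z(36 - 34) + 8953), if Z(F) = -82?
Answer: 1/8871 ≈ 0.00011273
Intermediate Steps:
1/(Z(36 - 34) + 8953) = 1/(-82 + 8953) = 1/8871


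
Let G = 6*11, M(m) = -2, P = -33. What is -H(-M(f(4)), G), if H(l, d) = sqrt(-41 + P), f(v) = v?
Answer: -I*sqrt(74) ≈ -8.6023*I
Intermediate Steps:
G = 66
H(l, d) = I*sqrt(74) (H(l, d) = sqrt(-41 - 33) = sqrt(-74) = I*sqrt(74))
-H(-M(f(4)), G) = -I*sqrt(74)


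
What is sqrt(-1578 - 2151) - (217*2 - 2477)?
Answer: 2043 + I*sqrt(3729) ≈ 2043.0 + 61.066*I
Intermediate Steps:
sqrt(-1578 - 2151) - (217*2 - 2477) = sqrt(-3729) - (434 - 2477) = I*sqrt(3729) - 1*(-2043) = I*sqrt(3729) + 2043 = 2043 + I*sqrt(3729)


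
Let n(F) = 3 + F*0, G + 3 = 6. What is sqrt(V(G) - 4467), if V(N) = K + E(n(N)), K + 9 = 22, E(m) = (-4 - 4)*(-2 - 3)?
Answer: I*sqrt(4414) ≈ 66.438*I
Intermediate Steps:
G = 3 (G = -3 + 6 = 3)
n(F) = 3 (n(F) = 3 + 0 = 3)
E(m) = 40 (E(m) = -8*(-5) = 40)
K = 13 (K = -9 + 22 = 13)
V(N) = 53 (V(N) = 13 + 40 = 53)
sqrt(V(G) - 4467) = sqrt(53 - 4467) = sqrt(-4414) = I*sqrt(4414)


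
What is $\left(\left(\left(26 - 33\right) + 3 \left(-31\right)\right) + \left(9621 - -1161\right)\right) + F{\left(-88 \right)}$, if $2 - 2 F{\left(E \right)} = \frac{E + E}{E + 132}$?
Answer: $10685$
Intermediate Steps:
$F{\left(E \right)} = 1 - \frac{E}{132 + E}$ ($F{\left(E \right)} = 1 - \frac{\left(E + E\right) \frac{1}{E + 132}}{2} = 1 - \frac{2 E \frac{1}{132 + E}}{2} = 1 - \frac{E}{132 + E}$)
$\left(\left(\left(26 - 33\right) + 3 \left(-31\right)\right) + \left(9621 - -1161\right)\right) + F{\left(-88 \right)} = \left(\left(\left(26 - 33\right) + 3 \left(-31\right)\right) + \left(9621 - -1161\right)\right) + \frac{132}{132 - 88} = \left(\left(-7 - 93\right) + \left(9621 + 1161\right)\right) + \frac{132}{44} = \left(-100 + 10782\right) + 132 \cdot \frac{1}{44} = 10682 + 3 = 10685$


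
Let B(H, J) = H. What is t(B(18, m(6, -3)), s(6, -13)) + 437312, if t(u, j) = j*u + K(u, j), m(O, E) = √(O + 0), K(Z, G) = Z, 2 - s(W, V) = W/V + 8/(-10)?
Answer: 28430266/65 ≈ 4.3739e+5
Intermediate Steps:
s(W, V) = 14/5 - W/V (s(W, V) = 2 - (W/V + 8/(-10)) = 2 - (W/V + 8*(-⅒)) = 2 - (W/V - ⅘) = 2 - (-⅘ + W/V) = 2 + (⅘ - W/V) = 14/5 - W/V)
m(O, E) = √O
t(u, j) = u + j*u (t(u, j) = j*u + u = u + j*u)
t(B(18, m(6, -3)), s(6, -13)) + 437312 = 18*(1 + (14/5 - 1*6/(-13))) + 437312 = 18*(1 + (14/5 - 1*6*(-1/13))) + 437312 = 18*(1 + (14/5 + 6/13)) + 437312 = 18*(1 + 212/65) + 437312 = 18*(277/65) + 437312 = 4986/65 + 437312 = 28430266/65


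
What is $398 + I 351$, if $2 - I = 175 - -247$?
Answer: $-147022$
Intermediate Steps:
$I = -420$ ($I = 2 - \left(175 - -247\right) = 2 - \left(175 + 247\right) = 2 - 422 = -420$)
$398 + I 351 = 398 - 147420 = -147022$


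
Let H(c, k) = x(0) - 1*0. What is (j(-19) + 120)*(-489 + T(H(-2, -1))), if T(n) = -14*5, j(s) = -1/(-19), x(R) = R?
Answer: -1275079/19 ≈ -67109.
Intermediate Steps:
j(s) = 1/19 (j(s) = -1*(-1/19) = 1/19)
H(c, k) = 0 (H(c, k) = 0 - 1*0 = 0 + 0 = 0)
T(n) = -70
(j(-19) + 120)*(-489 + T(H(-2, -1))) = (1/19 + 120)*(-489 - 70) = (2281/19)*(-559) = -1275079/19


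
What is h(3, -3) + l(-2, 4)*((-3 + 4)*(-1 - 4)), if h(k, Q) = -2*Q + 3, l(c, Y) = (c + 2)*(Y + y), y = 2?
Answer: 9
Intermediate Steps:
l(c, Y) = (2 + Y)*(2 + c) (l(c, Y) = (c + 2)*(Y + 2) = (2 + c)*(2 + Y) = (2 + Y)*(2 + c))
h(k, Q) = 3 - 2*Q
h(3, -3) + l(-2, 4)*((-3 + 4)*(-1 - 4)) = (3 - 2*(-3)) + (4 + 2*4 + 2*(-2) + 4*(-2))*((-3 + 4)*(-1 - 4)) = (3 + 6) + (4 + 8 - 4 - 8)*(1*(-5)) = 9 + 0*(-5) = 9 + 0 = 9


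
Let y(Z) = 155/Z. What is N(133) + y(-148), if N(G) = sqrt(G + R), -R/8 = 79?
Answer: -155/148 + I*sqrt(499) ≈ -1.0473 + 22.338*I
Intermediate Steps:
R = -632 (R = -8*79 = -632)
N(G) = sqrt(-632 + G) (N(G) = sqrt(G - 632) = sqrt(-632 + G))
N(133) + y(-148) = sqrt(-632 + 133) + 155/(-148) = sqrt(-499) + 155*(-1/148) = I*sqrt(499) - 155/148 = -155/148 + I*sqrt(499)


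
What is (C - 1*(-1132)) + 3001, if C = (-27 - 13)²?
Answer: 5733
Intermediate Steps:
C = 1600 (C = (-40)² = 1600)
(C - 1*(-1132)) + 3001 = (1600 - 1*(-1132)) + 3001 = (1600 + 1132) + 3001 = 2732 + 3001 = 5733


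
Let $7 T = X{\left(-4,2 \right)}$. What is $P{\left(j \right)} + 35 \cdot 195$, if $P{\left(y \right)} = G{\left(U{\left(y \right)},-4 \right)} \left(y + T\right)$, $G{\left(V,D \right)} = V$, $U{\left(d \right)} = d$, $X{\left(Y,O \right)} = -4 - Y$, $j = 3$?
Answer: $6834$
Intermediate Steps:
$T = 0$ ($T = \frac{-4 - -4}{7} = \frac{-4 + 4}{7} = \frac{1}{7} \cdot 0 = 0$)
$P{\left(y \right)} = y^{2}$ ($P{\left(y \right)} = y \left(y + 0\right) = y y = y^{2}$)
$P{\left(j \right)} + 35 \cdot 195 = 3^{2} + 35 \cdot 195 = 9 + 6825 = 6834$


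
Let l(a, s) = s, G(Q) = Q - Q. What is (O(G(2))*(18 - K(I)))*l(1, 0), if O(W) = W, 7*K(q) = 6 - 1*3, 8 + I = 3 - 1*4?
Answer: 0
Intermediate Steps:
I = -9 (I = -8 + (3 - 1*4) = -8 + (3 - 4) = -8 - 1 = -9)
K(q) = 3/7 (K(q) = (6 - 1*3)/7 = (6 - 3)/7 = (⅐)*3 = 3/7)
G(Q) = 0
(O(G(2))*(18 - K(I)))*l(1, 0) = (0*(18 - 1*3/7))*0 = (0*(18 - 3/7))*0 = (0*(123/7))*0 = 0*0 = 0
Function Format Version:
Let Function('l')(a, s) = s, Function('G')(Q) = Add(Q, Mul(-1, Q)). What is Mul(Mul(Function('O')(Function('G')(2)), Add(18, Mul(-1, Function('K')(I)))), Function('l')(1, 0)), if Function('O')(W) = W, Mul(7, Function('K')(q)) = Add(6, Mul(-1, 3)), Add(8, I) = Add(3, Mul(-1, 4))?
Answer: 0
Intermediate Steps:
I = -9 (I = Add(-8, Add(3, Mul(-1, 4))) = Add(-8, Add(3, -4)) = Add(-8, -1) = -9)
Function('K')(q) = Rational(3, 7) (Function('K')(q) = Mul(Rational(1, 7), Add(6, Mul(-1, 3))) = Mul(Rational(1, 7), Add(6, -3)) = Mul(Rational(1, 7), 3) = Rational(3, 7))
Function('G')(Q) = 0
Mul(Mul(Function('O')(Function('G')(2)), Add(18, Mul(-1, Function('K')(I)))), Function('l')(1, 0)) = Mul(Mul(0, Add(18, Mul(-1, Rational(3, 7)))), 0) = Mul(Mul(0, Add(18, Rational(-3, 7))), 0) = Mul(Mul(0, Rational(123, 7)), 0) = Mul(0, 0) = 0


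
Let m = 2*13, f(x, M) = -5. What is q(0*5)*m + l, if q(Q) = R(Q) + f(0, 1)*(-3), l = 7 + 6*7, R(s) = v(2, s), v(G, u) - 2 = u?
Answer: 491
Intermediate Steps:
v(G, u) = 2 + u
R(s) = 2 + s
m = 26
l = 49 (l = 7 + 42 = 49)
q(Q) = 17 + Q (q(Q) = (2 + Q) - 5*(-3) = (2 + Q) + 15 = 17 + Q)
q(0*5)*m + l = (17 + 0*5)*26 + 49 = (17 + 0)*26 + 49 = 17*26 + 49 = 442 + 49 = 491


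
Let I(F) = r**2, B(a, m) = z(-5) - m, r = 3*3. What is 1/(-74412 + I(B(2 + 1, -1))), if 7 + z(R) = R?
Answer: -1/74331 ≈ -1.3453e-5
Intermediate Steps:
z(R) = -7 + R
r = 9
B(a, m) = -12 - m (B(a, m) = (-7 - 5) - m = -12 - m)
I(F) = 81 (I(F) = 9**2 = 81)
1/(-74412 + I(B(2 + 1, -1))) = 1/(-74412 + 81) = 1/(-74331) = -1/74331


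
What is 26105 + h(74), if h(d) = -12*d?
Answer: 25217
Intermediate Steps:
26105 + h(74) = 26105 - 12*74 = 26105 - 888 = 25217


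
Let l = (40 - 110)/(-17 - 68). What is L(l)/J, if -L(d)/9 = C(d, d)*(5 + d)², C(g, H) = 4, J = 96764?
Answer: -88209/6991199 ≈ -0.012617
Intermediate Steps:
l = 14/17 (l = -70/(-85) = -70*(-1/85) = 14/17 ≈ 0.82353)
L(d) = -36*(5 + d)²
L(l)/J = -36*(5 + 14/17)²/96764 = -36*(99/17)²*(1/96764) = -36*9801/289*(1/96764) = -352836/289*1/96764 = -88209/6991199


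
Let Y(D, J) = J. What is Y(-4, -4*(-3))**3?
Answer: 1728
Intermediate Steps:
Y(-4, -4*(-3))**3 = (-4*(-3))**3 = 12**3 = 1728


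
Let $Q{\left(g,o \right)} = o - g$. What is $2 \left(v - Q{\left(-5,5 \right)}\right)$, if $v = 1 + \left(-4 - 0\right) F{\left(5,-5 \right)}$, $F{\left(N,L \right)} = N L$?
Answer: $182$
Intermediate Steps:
$F{\left(N,L \right)} = L N$
$v = 101$ ($v = 1 + \left(-4 - 0\right) \left(\left(-5\right) 5\right) = 1 + \left(-4 + 0\right) \left(-25\right) = 1 - -100 = 1 + 100 = 101$)
$2 \left(v - Q{\left(-5,5 \right)}\right) = 2 \left(101 - \left(5 - -5\right)\right) = 2 \left(101 - \left(5 + 5\right)\right) = 2 \left(101 - 10\right) = 2 \cdot 91 = 182$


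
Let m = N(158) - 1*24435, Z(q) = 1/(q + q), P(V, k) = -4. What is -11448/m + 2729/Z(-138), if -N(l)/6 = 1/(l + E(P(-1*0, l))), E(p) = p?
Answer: -236191823016/313583 ≈ -7.5320e+5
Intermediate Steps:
Z(q) = 1/(2*q)
N(l) = -6/(-4 + l) (N(l) = -6/(l - 4) = -6/(-4 + l))
m = -1881498/77 (m = -6/(-4 + 158) - 1*24435 = -6/154 - 24435 = -6*1/154 - 24435 = -3/77 - 24435 = -1881498/77 ≈ -24435.)
-11448/m + 2729/Z(-138) = -11448/(-1881498/77) + 2729/(((1/2)/(-138))) = -11448*(-77/1881498) + 2729/(((1/2)*(-1/138))) = 146916/313583 + 2729/(-1/276) = 146916/313583 + 2729*(-276) = 146916/313583 - 753204 = -236191823016/313583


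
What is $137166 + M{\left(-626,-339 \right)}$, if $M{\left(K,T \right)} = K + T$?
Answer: $136201$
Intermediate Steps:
$137166 + M{\left(-626,-339 \right)} = 137166 - 965 = 136201$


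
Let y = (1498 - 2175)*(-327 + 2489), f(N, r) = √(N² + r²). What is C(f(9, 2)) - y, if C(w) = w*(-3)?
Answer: 1463674 - 3*√85 ≈ 1.4636e+6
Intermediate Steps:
y = -1463674 (y = -677*2162 = -1463674)
C(w) = -3*w
C(f(9, 2)) - y = -3*√(9² + 2²) - 1*(-1463674) = -3*√(81 + 4) + 1463674 = -3*√85 + 1463674 = 1463674 - 3*√85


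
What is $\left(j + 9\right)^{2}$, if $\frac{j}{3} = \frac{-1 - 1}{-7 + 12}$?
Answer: $\frac{1521}{25} \approx 60.84$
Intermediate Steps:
$j = - \frac{6}{5}$ ($j = 3 \frac{-1 - 1}{-7 + 12} = 3 \frac{-1 + \left(-12 + 11\right)}{5} = 3 \left(-1 - 1\right) \frac{1}{5} = 3 \left(\left(-2\right) \frac{1}{5}\right) = 3 \left(- \frac{2}{5}\right) = - \frac{6}{5} \approx -1.2$)
$\left(j + 9\right)^{2} = \left(- \frac{6}{5} + 9\right)^{2} = \left(\frac{39}{5}\right)^{2} = \frac{1521}{25}$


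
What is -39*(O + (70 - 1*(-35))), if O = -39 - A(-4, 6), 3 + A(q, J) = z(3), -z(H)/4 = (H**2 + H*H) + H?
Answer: -5967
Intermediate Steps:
z(H) = -8*H**2 - 4*H (z(H) = -4*((H**2 + H*H) + H) = -4*((H**2 + H**2) + H) = -4*(2*H**2 + H) = -4*(H + 2*H**2) = -8*H**2 - 4*H)
A(q, J) = -87 (A(q, J) = -3 - 4*3*(1 + 2*3) = -3 - 4*3*(1 + 6) = -3 - 4*3*7 = -3 - 84 = -87)
O = 48 (O = -39 - 1*(-87) = -39 + 87 = 48)
-39*(O + (70 - 1*(-35))) = -39*(48 + (70 - 1*(-35))) = -39*(48 + (70 + 35)) = -39*(48 + 105) = -39*153 = -5967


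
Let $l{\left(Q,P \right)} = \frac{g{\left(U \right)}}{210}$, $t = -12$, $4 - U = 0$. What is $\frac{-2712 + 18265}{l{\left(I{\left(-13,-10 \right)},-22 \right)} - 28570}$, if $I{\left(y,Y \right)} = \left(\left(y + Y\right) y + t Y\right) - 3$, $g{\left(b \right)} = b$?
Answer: $- \frac{1633065}{2999848} \approx -0.54438$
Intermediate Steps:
$U = 4$ ($U = 4 - 0 = 4 + 0 = 4$)
$I{\left(y,Y \right)} = -3 - 12 Y + y \left(Y + y\right)$ ($I{\left(y,Y \right)} = \left(\left(y + Y\right) y - 12 Y\right) - 3 = \left(\left(Y + y\right) y - 12 Y\right) - 3 = \left(y \left(Y + y\right) - 12 Y\right) - 3 = \left(- 12 Y + y \left(Y + y\right)\right) - 3 = -3 - 12 Y + y \left(Y + y\right)$)
$l{\left(Q,P \right)} = \frac{2}{105}$ ($l{\left(Q,P \right)} = \frac{4}{210} = 4 \cdot \frac{1}{210} = \frac{2}{105}$)
$\frac{-2712 + 18265}{l{\left(I{\left(-13,-10 \right)},-22 \right)} - 28570} = \frac{-2712 + 18265}{\frac{2}{105} - 28570} = \frac{15553}{- \frac{2999848}{105}} = 15553 \left(- \frac{105}{2999848}\right) = - \frac{1633065}{2999848}$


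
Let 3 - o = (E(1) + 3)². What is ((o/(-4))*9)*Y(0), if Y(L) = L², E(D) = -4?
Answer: 0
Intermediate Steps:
o = 2 (o = 3 - (-4 + 3)² = 3 - 1*(-1)² = 3 - 1*1 = 3 - 1 = 2)
((o/(-4))*9)*Y(0) = ((2/(-4))*9)*0² = ((2*(-¼))*9)*0 = -½*9*0 = -9/2*0 = 0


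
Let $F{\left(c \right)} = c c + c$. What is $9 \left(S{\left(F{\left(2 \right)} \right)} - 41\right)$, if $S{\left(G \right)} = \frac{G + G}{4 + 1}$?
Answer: $- \frac{1737}{5} \approx -347.4$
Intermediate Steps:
$F{\left(c \right)} = c + c^{2}$ ($F{\left(c \right)} = c^{2} + c = c + c^{2}$)
$S{\left(G \right)} = \frac{2 G}{5}$
$9 \left(S{\left(F{\left(2 \right)} \right)} - 41\right) = 9 \left(\frac{2 \cdot 2 \left(1 + 2\right)}{5} - 41\right) = 9 \left(\frac{2 \cdot 2 \cdot 3}{5} - 41\right) = 9 \left(\frac{2}{5} \cdot 6 - 41\right) = 9 \left(\frac{12}{5} - 41\right) = 9 \left(- \frac{193}{5}\right) = - \frac{1737}{5}$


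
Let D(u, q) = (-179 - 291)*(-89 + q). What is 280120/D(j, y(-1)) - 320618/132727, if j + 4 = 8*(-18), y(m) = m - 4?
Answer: 24483600/6238169 ≈ 3.9248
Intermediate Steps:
y(m) = -4 + m
j = -148 (j = -4 + 8*(-18) = -4 - 144 = -148)
D(u, q) = 41830 - 470*q (D(u, q) = -470*(-89 + q) = 41830 - 470*q)
280120/D(j, y(-1)) - 320618/132727 = 280120/(41830 - 470*(-4 - 1)) - 320618/132727 = 280120/(41830 - 470*(-5)) - 320618*1/132727 = 280120/(41830 + 2350) - 320618/132727 = 280120/44180 - 320618/132727 = 280120*(1/44180) - 320618/132727 = 298/47 - 320618/132727 = 24483600/6238169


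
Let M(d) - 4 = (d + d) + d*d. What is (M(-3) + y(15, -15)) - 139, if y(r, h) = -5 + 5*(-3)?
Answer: -152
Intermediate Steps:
y(r, h) = -20 (y(r, h) = -5 - 15 = -20)
M(d) = 4 + d² + 2*d (M(d) = 4 + ((d + d) + d*d) = 4 + (2*d + d²) = 4 + (d² + 2*d) = 4 + d² + 2*d)
(M(-3) + y(15, -15)) - 139 = ((4 + (-3)² + 2*(-3)) - 20) - 139 = ((4 + 9 - 6) - 20) - 139 = (7 - 20) - 139 = -13 - 139 = -152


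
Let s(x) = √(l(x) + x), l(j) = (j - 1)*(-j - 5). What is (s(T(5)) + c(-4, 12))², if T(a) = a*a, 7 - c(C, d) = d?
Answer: (5 - I*√695)² ≈ -670.0 - 263.63*I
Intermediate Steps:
c(C, d) = 7 - d
l(j) = (-1 + j)*(-5 - j)
T(a) = a²
s(x) = √(5 - x² - 3*x) (s(x) = √((5 - x² - 4*x) + x) = √(5 - x² - 3*x))
(s(T(5)) + c(-4, 12))² = (√(5 - (5²)² - 3*5²) + (7 - 1*12))² = (√(5 - 1*25² - 3*25) + (7 - 12))² = (√(5 - 1*625 - 75) - 5)² = (√(5 - 625 - 75) - 5)² = (√(-695) - 5)² = (I*√695 - 5)² = (-5 + I*√695)²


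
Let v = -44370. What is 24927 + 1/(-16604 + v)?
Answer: 1519898897/60974 ≈ 24927.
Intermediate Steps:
24927 + 1/(-16604 + v) = 24927 + 1/(-16604 - 44370) = 24927 + 1/(-60974) = 24927 - 1/60974 = 1519898897/60974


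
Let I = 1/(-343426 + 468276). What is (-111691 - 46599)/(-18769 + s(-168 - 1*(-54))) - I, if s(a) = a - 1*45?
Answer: 4940621893/590790200 ≈ 8.3627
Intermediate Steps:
s(a) = -45 + a (s(a) = a - 45 = -45 + a)
I = 1/124850 ≈ 8.0096e-6
(-111691 - 46599)/(-18769 + s(-168 - 1*(-54))) - I = (-111691 - 46599)/(-18769 + (-45 + (-168 - 1*(-54)))) - 1*1/124850 = -158290/(-18769 + (-45 + (-168 + 54))) - 1/124850 = -158290/(-18769 + (-45 - 114)) - 1/124850 = -158290/(-18769 - 159) - 1/124850 = -158290/(-18928) - 1/124850 = -158290*(-1/18928) - 1/124850 = 79145/9464 - 1/124850 = 4940621893/590790200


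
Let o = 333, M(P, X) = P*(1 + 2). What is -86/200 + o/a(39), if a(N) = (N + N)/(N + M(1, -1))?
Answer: 232541/1300 ≈ 178.88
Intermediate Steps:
M(P, X) = 3*P (M(P, X) = P*3 = 3*P)
a(N) = 2*N/(3 + N) (a(N) = (N + N)/(N + 3*1) = (2*N)/(N + 3) = (2*N)/(3 + N) = 2*N/(3 + N))
-86/200 + o/a(39) = -86/200 + 333/((2*39/(3 + 39))) = -86*1/200 + 333/((2*39/42)) = -43/100 + 333/((2*39*(1/42))) = -43/100 + 333/(13/7) = -43/100 + 333*(7/13) = -43/100 + 2331/13 = 232541/1300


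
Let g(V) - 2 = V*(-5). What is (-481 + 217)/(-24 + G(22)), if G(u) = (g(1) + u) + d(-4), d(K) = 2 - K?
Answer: -264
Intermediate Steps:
g(V) = 2 - 5*V (g(V) = 2 + V*(-5) = 2 - 5*V)
G(u) = 3 + u (G(u) = ((2 - 5*1) + u) + (2 - 1*(-4)) = ((2 - 5) + u) + (2 + 4) = (-3 + u) + 6 = 3 + u)
(-481 + 217)/(-24 + G(22)) = (-481 + 217)/(-24 + (3 + 22)) = -264/(-24 + 25) = -264/1 = -264*1 = -264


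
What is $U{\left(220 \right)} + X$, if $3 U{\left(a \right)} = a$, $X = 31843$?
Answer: $\frac{95749}{3} \approx 31916.0$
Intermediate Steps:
$U{\left(a \right)} = \frac{a}{3}$
$U{\left(220 \right)} + X = \frac{1}{3} \cdot 220 + 31843 = \frac{220}{3} + 31843 = \frac{95749}{3}$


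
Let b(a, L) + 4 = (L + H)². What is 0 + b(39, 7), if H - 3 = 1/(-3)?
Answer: 805/9 ≈ 89.444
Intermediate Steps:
H = 8/3 (H = 3 + 1/(-3) = 3 - ⅓ = 8/3 ≈ 2.6667)
b(a, L) = -4 + (8/3 + L)² (b(a, L) = -4 + (L + 8/3)² = -4 + (8/3 + L)²)
0 + b(39, 7) = 0 + (-4 + (8 + 3*7)²/9) = 0 + (-4 + (8 + 21)²/9) = 0 + (-4 + (⅑)*29²) = 0 + (-4 + (⅑)*841) = 0 + (-4 + 841/9) = 0 + 805/9 = 805/9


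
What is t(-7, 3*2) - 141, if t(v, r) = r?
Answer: -135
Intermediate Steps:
t(-7, 3*2) - 141 = 3*2 - 141 = 6 - 141 = -135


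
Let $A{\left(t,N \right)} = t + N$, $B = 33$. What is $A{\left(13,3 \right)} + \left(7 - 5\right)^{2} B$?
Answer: $148$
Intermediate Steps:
$A{\left(t,N \right)} = N + t$
$A{\left(13,3 \right)} + \left(7 - 5\right)^{2} B = \left(3 + 13\right) + \left(7 - 5\right)^{2} \cdot 33 = 16 + 2^{2} \cdot 33 = 16 + 4 \cdot 33 = 16 + 132 = 148$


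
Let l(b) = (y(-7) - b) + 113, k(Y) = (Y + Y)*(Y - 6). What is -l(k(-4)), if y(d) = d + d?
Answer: -19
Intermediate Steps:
k(Y) = 2*Y*(-6 + Y) (k(Y) = (2*Y)*(-6 + Y) = 2*Y*(-6 + Y))
y(d) = 2*d
l(b) = 99 - b (l(b) = (2*(-7) - b) + 113 = (-14 - b) + 113 = 99 - b)
-l(k(-4)) = -(99 - 2*(-4)*(-6 - 4)) = -(99 - 2*(-4)*(-10)) = -(99 - 1*80) = -(99 - 80) = -1*19 = -19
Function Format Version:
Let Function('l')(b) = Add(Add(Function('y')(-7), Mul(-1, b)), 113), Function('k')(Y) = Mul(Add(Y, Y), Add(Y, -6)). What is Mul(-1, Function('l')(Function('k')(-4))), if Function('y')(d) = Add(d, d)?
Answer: -19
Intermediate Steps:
Function('k')(Y) = Mul(2, Y, Add(-6, Y)) (Function('k')(Y) = Mul(Mul(2, Y), Add(-6, Y)) = Mul(2, Y, Add(-6, Y)))
Function('y')(d) = Mul(2, d)
Function('l')(b) = Add(99, Mul(-1, b)) (Function('l')(b) = Add(Add(Mul(2, -7), Mul(-1, b)), 113) = Add(Add(-14, Mul(-1, b)), 113) = Add(99, Mul(-1, b)))
Mul(-1, Function('l')(Function('k')(-4))) = Mul(-1, Add(99, Mul(-1, Mul(2, -4, Add(-6, -4))))) = Mul(-1, Add(99, Mul(-1, Mul(2, -4, -10)))) = Mul(-1, Add(99, Mul(-1, 80))) = Mul(-1, Add(99, -80)) = Mul(-1, 19) = -19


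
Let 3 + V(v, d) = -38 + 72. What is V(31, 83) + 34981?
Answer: 35012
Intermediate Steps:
V(v, d) = 31 (V(v, d) = -3 + (-38 + 72) = -3 + 34 = 31)
V(31, 83) + 34981 = 31 + 34981 = 35012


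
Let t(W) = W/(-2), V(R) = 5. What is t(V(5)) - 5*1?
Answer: -15/2 ≈ -7.5000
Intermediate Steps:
t(W) = -W/2 (t(W) = W*(-½) = -W/2)
t(V(5)) - 5*1 = -½*5 - 5*1 = -5/2 - 5 = -15/2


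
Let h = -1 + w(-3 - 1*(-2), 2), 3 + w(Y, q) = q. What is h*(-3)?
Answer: 6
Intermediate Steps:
w(Y, q) = -3 + q
h = -2 (h = -1 + (-3 + 2) = -1 - 1 = -2)
h*(-3) = -2*(-3) = 6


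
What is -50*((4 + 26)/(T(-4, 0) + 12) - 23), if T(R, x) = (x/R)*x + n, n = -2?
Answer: 1000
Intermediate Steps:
T(R, x) = -2 + x²/R (T(R, x) = (x/R)*x - 2 = x²/R - 2 = -2 + x²/R)
-50*((4 + 26)/(T(-4, 0) + 12) - 23) = -50*((4 + 26)/((-2 + 0²/(-4)) + 12) - 23) = -50*(30/((-2 - ¼*0) + 12) - 23) = -50*(30/((-2 + 0) + 12) - 23) = -50*(30/(-2 + 12) - 23) = -50*(30/10 - 23) = -50*(30*(⅒) - 23) = -50*(3 - 23) = -50*(-20) = 1000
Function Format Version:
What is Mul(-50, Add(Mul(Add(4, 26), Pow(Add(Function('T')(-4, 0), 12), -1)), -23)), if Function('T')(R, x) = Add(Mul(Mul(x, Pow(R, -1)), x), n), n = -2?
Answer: 1000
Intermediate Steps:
Function('T')(R, x) = Add(-2, Mul(Pow(R, -1), Pow(x, 2))) (Function('T')(R, x) = Add(Mul(Mul(x, Pow(R, -1)), x), -2) = Add(Mul(Pow(R, -1), Pow(x, 2)), -2) = Add(-2, Mul(Pow(R, -1), Pow(x, 2))))
Mul(-50, Add(Mul(Add(4, 26), Pow(Add(Function('T')(-4, 0), 12), -1)), -23)) = Mul(-50, Add(Mul(Add(4, 26), Pow(Add(Add(-2, Mul(Pow(-4, -1), Pow(0, 2))), 12), -1)), -23)) = Mul(-50, Add(Mul(30, Pow(Add(Add(-2, Mul(Rational(-1, 4), 0)), 12), -1)), -23)) = Mul(-50, Add(Mul(30, Pow(Add(Add(-2, 0), 12), -1)), -23)) = Mul(-50, Add(Mul(30, Pow(Add(-2, 12), -1)), -23)) = Mul(-50, Add(Mul(30, Pow(10, -1)), -23)) = Mul(-50, Add(Mul(30, Rational(1, 10)), -23)) = Mul(-50, Add(3, -23)) = Mul(-50, -20) = 1000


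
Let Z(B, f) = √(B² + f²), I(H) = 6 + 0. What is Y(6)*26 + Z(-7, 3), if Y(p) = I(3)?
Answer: 156 + √58 ≈ 163.62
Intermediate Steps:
I(H) = 6
Y(p) = 6
Y(6)*26 + Z(-7, 3) = 6*26 + √((-7)² + 3²) = 156 + √(49 + 9) = 156 + √58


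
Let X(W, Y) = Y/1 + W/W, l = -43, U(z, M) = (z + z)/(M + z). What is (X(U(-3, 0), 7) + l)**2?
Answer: 1225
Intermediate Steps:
U(z, M) = 2*z/(M + z) (U(z, M) = (2*z)/(M + z) = 2*z/(M + z))
X(W, Y) = 1 + Y (X(W, Y) = Y*1 + 1 = Y + 1 = 1 + Y)
(X(U(-3, 0), 7) + l)**2 = ((1 + 7) - 43)**2 = (8 - 43)**2 = (-35)**2 = 1225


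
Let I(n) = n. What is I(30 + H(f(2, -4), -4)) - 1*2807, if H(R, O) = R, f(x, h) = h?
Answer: -2781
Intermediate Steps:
I(30 + H(f(2, -4), -4)) - 1*2807 = (30 - 4) - 1*2807 = 26 - 2807 = -2781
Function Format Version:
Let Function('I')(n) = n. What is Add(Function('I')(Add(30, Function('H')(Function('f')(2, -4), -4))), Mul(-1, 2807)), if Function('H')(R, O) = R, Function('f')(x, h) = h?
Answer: -2781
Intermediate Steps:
Add(Function('I')(Add(30, Function('H')(Function('f')(2, -4), -4))), Mul(-1, 2807)) = Add(Add(30, -4), Mul(-1, 2807)) = Add(26, -2807) = -2781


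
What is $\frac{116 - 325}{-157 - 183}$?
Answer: $\frac{209}{340} \approx 0.61471$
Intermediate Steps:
$\frac{116 - 325}{-157 - 183} = \frac{1}{-340} \left(-209\right) = \left(- \frac{1}{340}\right) \left(-209\right) = \frac{209}{340}$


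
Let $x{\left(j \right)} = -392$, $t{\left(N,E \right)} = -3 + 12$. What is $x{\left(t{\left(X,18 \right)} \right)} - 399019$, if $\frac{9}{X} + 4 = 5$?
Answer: $-399411$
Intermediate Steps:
$X = 9$ ($X = \frac{9}{-4 + 5} = \frac{9}{1} = 9 \cdot 1 = 9$)
$t{\left(N,E \right)} = 9$
$x{\left(t{\left(X,18 \right)} \right)} - 399019 = -392 - 399019 = -399411$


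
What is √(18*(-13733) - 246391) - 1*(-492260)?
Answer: 492260 + I*√493585 ≈ 4.9226e+5 + 702.56*I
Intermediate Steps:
√(18*(-13733) - 246391) - 1*(-492260) = √(-247194 - 246391) + 492260 = √(-493585) + 492260 = I*√493585 + 492260 = 492260 + I*√493585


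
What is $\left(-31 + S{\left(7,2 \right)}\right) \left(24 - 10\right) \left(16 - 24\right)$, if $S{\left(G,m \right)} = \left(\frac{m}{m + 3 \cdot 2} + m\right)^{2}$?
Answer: $2905$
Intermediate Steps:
$S{\left(G,m \right)} = \left(m + \frac{m}{6 + m}\right)^{2}$ ($S{\left(G,m \right)} = \left(\frac{m}{m + 6} + m\right)^{2} = \left(\frac{m}{6 + m} + m\right)^{2} = \left(m + \frac{m}{6 + m}\right)^{2}$)
$\left(-31 + S{\left(7,2 \right)}\right) \left(24 - 10\right) \left(16 - 24\right) = \left(-31 + \frac{2^{2} \left(7 + 2\right)^{2}}{\left(6 + 2\right)^{2}}\right) \left(24 - 10\right) \left(16 - 24\right) = \left(-31 + \frac{4 \cdot 9^{2}}{64}\right) 14 \left(-8\right) = \left(-31 + 4 \cdot \frac{1}{64} \cdot 81\right) \left(-112\right) = \left(-31 + \frac{81}{16}\right) \left(-112\right) = \left(- \frac{415}{16}\right) \left(-112\right) = 2905$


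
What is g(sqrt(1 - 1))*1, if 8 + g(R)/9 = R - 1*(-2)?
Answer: -54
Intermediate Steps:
g(R) = -54 + 9*R (g(R) = -72 + 9*(R - 1*(-2)) = -72 + 9*(R + 2) = -72 + 9*(2 + R) = -72 + (18 + 9*R) = -54 + 9*R)
g(sqrt(1 - 1))*1 = (-54 + 9*sqrt(1 - 1))*1 = (-54 + 9*sqrt(0))*1 = (-54 + 9*0)*1 = (-54 + 0)*1 = -54*1 = -54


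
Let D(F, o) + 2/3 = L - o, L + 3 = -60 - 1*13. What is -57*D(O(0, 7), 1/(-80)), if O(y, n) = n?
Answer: 349543/80 ≈ 4369.3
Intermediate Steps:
L = -76 (L = -3 + (-60 - 1*13) = -3 + (-60 - 13) = -3 - 73 = -76)
D(F, o) = -230/3 - o (D(F, o) = -2/3 + (-76 - o) = -230/3 - o)
-57*D(O(0, 7), 1/(-80)) = -57*(-230/3 - 1/(-80)) = -57*(-230/3 - 1*(-1/80)) = -57*(-230/3 + 1/80) = -57*(-18397/240) = 349543/80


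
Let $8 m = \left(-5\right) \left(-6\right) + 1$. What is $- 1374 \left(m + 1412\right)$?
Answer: $- \frac{7781649}{4} \approx -1.9454 \cdot 10^{6}$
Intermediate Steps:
$m = \frac{31}{8}$ ($m = \frac{\left(-5\right) \left(-6\right) + 1}{8} = \frac{30 + 1}{8} = \frac{1}{8} \cdot 31 = \frac{31}{8} \approx 3.875$)
$- 1374 \left(m + 1412\right) = - 1374 \left(\frac{31}{8} + 1412\right) = \left(-1374\right) \frac{11327}{8} = - \frac{7781649}{4}$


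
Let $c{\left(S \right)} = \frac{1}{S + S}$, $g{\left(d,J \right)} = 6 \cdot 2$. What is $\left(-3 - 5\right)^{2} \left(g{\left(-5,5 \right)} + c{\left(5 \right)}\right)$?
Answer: $\frac{3872}{5} \approx 774.4$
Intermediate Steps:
$g{\left(d,J \right)} = 12$
$c{\left(S \right)} = \frac{1}{2 S}$
$\left(-3 - 5\right)^{2} \left(g{\left(-5,5 \right)} + c{\left(5 \right)}\right) = \left(-3 - 5\right)^{2} \left(12 + \frac{1}{2 \cdot 5}\right) = \left(-8\right)^{2} \left(12 + \frac{1}{2} \cdot \frac{1}{5}\right) = 64 \left(12 + \frac{1}{10}\right) = 64 \cdot \frac{121}{10} = \frac{3872}{5}$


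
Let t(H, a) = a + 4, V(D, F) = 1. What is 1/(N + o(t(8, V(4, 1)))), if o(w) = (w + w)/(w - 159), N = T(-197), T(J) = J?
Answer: -77/15174 ≈ -0.0050745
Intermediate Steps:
N = -197
t(H, a) = 4 + a
o(w) = 2*w/(-159 + w) (o(w) = (2*w)/(-159 + w) = 2*w/(-159 + w))
1/(N + o(t(8, V(4, 1)))) = 1/(-197 + 2*(4 + 1)/(-159 + (4 + 1))) = 1/(-197 + 2*5/(-159 + 5)) = 1/(-197 + 2*5/(-154)) = 1/(-197 + 2*5*(-1/154)) = 1/(-197 - 5/77) = 1/(-15174/77) = -77/15174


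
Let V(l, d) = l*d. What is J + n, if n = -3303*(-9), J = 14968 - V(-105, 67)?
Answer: 51730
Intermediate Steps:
V(l, d) = d*l
J = 22003 (J = 14968 - 67*(-105) = 14968 - 1*(-7035) = 14968 + 7035 = 22003)
n = 29727
J + n = 22003 + 29727 = 51730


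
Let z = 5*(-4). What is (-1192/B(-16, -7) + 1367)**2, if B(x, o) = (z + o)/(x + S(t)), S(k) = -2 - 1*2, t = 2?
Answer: 170798761/729 ≈ 2.3429e+5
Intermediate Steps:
z = -20
S(k) = -4 (S(k) = -2 - 2 = -4)
B(x, o) = (-20 + o)/(-4 + x) (B(x, o) = (-20 + o)/(x - 4) = (-20 + o)/(-4 + x))
(-1192/B(-16, -7) + 1367)**2 = (-1192*(-4 - 16)/(-20 - 7) + 1367)**2 = (-1192/(-27/(-20)) + 1367)**2 = (-1192/((-1/20*(-27))) + 1367)**2 = (-1192/27/20 + 1367)**2 = (-1192*20/27 + 1367)**2 = (-23840/27 + 1367)**2 = (13069/27)**2 = 170798761/729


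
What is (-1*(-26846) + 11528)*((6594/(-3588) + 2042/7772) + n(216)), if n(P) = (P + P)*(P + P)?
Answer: 4160493888846246/580957 ≈ 7.1614e+9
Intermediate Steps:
n(P) = 4*P² (n(P) = (2*P)*(2*P) = 4*P²)
(-1*(-26846) + 11528)*((6594/(-3588) + 2042/7772) + n(216)) = (-1*(-26846) + 11528)*((6594/(-3588) + 2042/7772) + 4*216²) = (26846 + 11528)*((6594*(-1/3588) + 2042*(1/7772)) + 4*46656) = 38374*((-1099/598 + 1021/3886) + 186624) = 38374*(-915039/580957 + 186624) = 38374*(108419604129/580957) = 4160493888846246/580957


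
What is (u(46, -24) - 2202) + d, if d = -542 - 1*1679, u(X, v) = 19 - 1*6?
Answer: -4410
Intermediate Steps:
u(X, v) = 13 (u(X, v) = 19 - 6 = 13)
d = -2221 (d = -542 - 1679 = -2221)
(u(46, -24) - 2202) + d = (13 - 2202) - 2221 = -2189 - 2221 = -4410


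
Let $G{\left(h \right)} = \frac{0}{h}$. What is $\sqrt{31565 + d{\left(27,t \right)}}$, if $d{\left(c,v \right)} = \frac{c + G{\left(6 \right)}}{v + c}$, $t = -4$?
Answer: $\frac{\sqrt{16698506}}{23} \approx 177.67$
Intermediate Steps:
$G{\left(h \right)} = 0$
$d{\left(c,v \right)} = \frac{c}{c + v}$ ($d{\left(c,v \right)} = \frac{c + 0}{v + c} = \frac{c}{c + v}$)
$\sqrt{31565 + d{\left(27,t \right)}} = \sqrt{31565 + \frac{27}{27 - 4}} = \sqrt{31565 + \frac{27}{23}} = \sqrt{\frac{726022}{23}} = \frac{\sqrt{16698506}}{23}$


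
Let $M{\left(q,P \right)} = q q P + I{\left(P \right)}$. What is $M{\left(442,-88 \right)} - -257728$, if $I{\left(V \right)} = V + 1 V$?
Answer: $-16934480$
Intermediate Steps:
$I{\left(V \right)} = 2 V$ ($I{\left(V \right)} = V + V = 2 V$)
$M{\left(q,P \right)} = 2 P + P q^{2}$ ($M{\left(q,P \right)} = q q P + 2 P = q^{2} P + 2 P = P q^{2} + 2 P = 2 P + P q^{2}$)
$M{\left(442,-88 \right)} - -257728 = - 88 \left(2 + 442^{2}\right) - -257728 = - 88 \left(2 + 195364\right) + 257728 = \left(-88\right) 195366 + 257728 = -17192208 + 257728 = -16934480$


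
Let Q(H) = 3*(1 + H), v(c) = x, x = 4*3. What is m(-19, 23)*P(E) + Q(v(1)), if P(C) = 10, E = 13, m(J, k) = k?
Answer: 269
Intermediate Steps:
x = 12
v(c) = 12
Q(H) = 3 + 3*H
m(-19, 23)*P(E) + Q(v(1)) = 23*10 + (3 + 3*12) = 230 + (3 + 36) = 230 + 39 = 269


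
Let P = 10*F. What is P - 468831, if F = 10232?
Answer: -366511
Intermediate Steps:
P = 102320 (P = 10*10232 = 102320)
P - 468831 = 102320 - 468831 = -366511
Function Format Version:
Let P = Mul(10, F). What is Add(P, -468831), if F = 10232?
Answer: -366511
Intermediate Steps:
P = 102320 (P = Mul(10, 10232) = 102320)
Add(P, -468831) = Add(102320, -468831) = -366511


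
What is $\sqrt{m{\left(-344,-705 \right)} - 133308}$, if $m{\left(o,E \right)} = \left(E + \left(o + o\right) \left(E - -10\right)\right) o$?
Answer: $2 i \sqrt{41094457} \approx 12821.0 i$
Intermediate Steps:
$m{\left(o,E \right)} = o \left(E + 2 o \left(10 + E\right)\right)$ ($m{\left(o,E \right)} = \left(E + 2 o \left(E + 10\right)\right) o = \left(E + 2 o \left(10 + E\right)\right) o = o \left(E + 2 o \left(10 + E\right)\right)$)
$\sqrt{m{\left(-344,-705 \right)} - 133308} = \sqrt{- 344 \left(-705 + 20 \left(-344\right) + 2 \left(-705\right) \left(-344\right)\right) - 133308} = \sqrt{- 344 \left(-705 - 6880 + 485040\right) - 133308} = \sqrt{\left(-344\right) 477455 - 133308} = \sqrt{-164244520 - 133308} = \sqrt{-164377828} = 2 i \sqrt{41094457}$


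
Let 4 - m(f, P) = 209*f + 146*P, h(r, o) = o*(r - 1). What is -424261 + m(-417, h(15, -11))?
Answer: -314620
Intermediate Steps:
h(r, o) = o*(-1 + r)
m(f, P) = 4 - 209*f - 146*P (m(f, P) = 4 - (209*f + 146*P) = 4 - (146*P + 209*f) = 4 + (-209*f - 146*P) = 4 - 209*f - 146*P)
-424261 + m(-417, h(15, -11)) = -424261 + (4 - 209*(-417) - (-1606)*(-1 + 15)) = -424261 + (4 + 87153 - (-1606)*14) = -424261 + (4 + 87153 - 146*(-154)) = -424261 + (4 + 87153 + 22484) = -424261 + 109641 = -314620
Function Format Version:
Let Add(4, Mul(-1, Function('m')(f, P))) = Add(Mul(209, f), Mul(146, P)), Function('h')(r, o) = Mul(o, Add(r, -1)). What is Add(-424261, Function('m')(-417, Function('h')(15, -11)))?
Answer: -314620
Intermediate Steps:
Function('h')(r, o) = Mul(o, Add(-1, r))
Function('m')(f, P) = Add(4, Mul(-209, f), Mul(-146, P)) (Function('m')(f, P) = Add(4, Mul(-1, Add(Mul(209, f), Mul(146, P)))) = Add(4, Mul(-1, Add(Mul(146, P), Mul(209, f)))) = Add(4, Add(Mul(-209, f), Mul(-146, P))) = Add(4, Mul(-209, f), Mul(-146, P)))
Add(-424261, Function('m')(-417, Function('h')(15, -11))) = Add(-424261, Add(4, Mul(-209, -417), Mul(-146, Mul(-11, Add(-1, 15))))) = Add(-424261, Add(4, 87153, Mul(-146, Mul(-11, 14)))) = Add(-424261, Add(4, 87153, Mul(-146, -154))) = Add(-424261, Add(4, 87153, 22484)) = Add(-424261, 109641) = -314620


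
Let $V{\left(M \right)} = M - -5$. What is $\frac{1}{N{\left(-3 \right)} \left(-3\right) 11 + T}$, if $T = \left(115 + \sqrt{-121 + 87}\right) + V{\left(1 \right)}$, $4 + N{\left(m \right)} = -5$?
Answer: $\frac{209}{87379} - \frac{i \sqrt{34}}{174758} \approx 0.0023919 - 3.3366 \cdot 10^{-5} i$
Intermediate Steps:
$N{\left(m \right)} = -9$ ($N{\left(m \right)} = -4 - 5 = -9$)
$V{\left(M \right)} = 5 + M$ ($V{\left(M \right)} = M + 5 = 5 + M$)
$T = 121 + i \sqrt{34}$ ($T = \left(115 + \sqrt{-121 + 87}\right) + \left(5 + 1\right) = \left(115 + \sqrt{-34}\right) + 6 = \left(115 + i \sqrt{34}\right) + 6 = 121 + i \sqrt{34} \approx 121.0 + 5.831 i$)
$\frac{1}{N{\left(-3 \right)} \left(-3\right) 11 + T} = \frac{1}{\left(-9\right) \left(-3\right) 11 + \left(121 + i \sqrt{34}\right)} = \frac{1}{27 \cdot 11 + \left(121 + i \sqrt{34}\right)} = \frac{1}{297 + \left(121 + i \sqrt{34}\right)} = \frac{1}{418 + i \sqrt{34}}$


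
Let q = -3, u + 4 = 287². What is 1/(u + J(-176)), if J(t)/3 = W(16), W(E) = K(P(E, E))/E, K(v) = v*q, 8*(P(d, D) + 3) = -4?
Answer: 32/2635743 ≈ 1.2141e-5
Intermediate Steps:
u = 82365 (u = -4 + 287² = -4 + 82369 = 82365)
P(d, D) = -7/2 (P(d, D) = -3 + (⅛)*(-4) = -3 - ½ = -7/2)
K(v) = -3*v (K(v) = v*(-3) = -3*v)
W(E) = 21/(2*E) (W(E) = (-3*(-7/2))/E = 21/(2*E))
J(t) = 63/32 (J(t) = 3*((21/2)/16) = 3*((21/2)*(1/16)) = 3*(21/32) = 63/32)
1/(u + J(-176)) = 1/(82365 + 63/32) = 1/(2635743/32) = 32/2635743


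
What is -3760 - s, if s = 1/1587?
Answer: -5967121/1587 ≈ -3760.0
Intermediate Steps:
s = 1/1587 ≈ 0.00063012
-3760 - s = -3760 - 1*1/1587 = -3760 - 1/1587 = -5967121/1587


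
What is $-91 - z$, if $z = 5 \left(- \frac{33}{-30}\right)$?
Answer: $- \frac{193}{2} \approx -96.5$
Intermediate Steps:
$z = \frac{11}{2}$ ($z = 5 \left(\left(-33\right) \left(- \frac{1}{30}\right)\right) = 5 \cdot \frac{11}{10} = \frac{11}{2} \approx 5.5$)
$-91 - z = -91 - \frac{11}{2} = - \frac{193}{2}$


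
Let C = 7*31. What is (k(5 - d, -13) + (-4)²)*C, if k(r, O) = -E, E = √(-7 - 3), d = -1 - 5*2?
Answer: 3472 - 217*I*√10 ≈ 3472.0 - 686.21*I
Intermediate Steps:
d = -11 (d = -1 - 10 = -11)
E = I*√10 (E = √(-10) = I*√10 ≈ 3.1623*I)
C = 217
k(r, O) = -I*√10
(k(5 - d, -13) + (-4)²)*C = (-I*√10 + (-4)²)*217 = (-I*√10 + 16)*217 = (16 - I*√10)*217 = 3472 - 217*I*√10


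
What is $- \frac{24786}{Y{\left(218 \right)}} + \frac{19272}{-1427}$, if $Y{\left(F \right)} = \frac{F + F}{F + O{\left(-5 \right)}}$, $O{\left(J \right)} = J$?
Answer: $- \frac{3771066039}{311086} \approx -12122.0$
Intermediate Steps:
$Y{\left(F \right)} = \frac{2 F}{-5 + F}$ ($Y{\left(F \right)} = \frac{F + F}{F - 5} = \frac{2 F}{-5 + F}$)
$- \frac{24786}{Y{\left(218 \right)}} + \frac{19272}{-1427} = - \frac{24786}{2 \cdot 218 \frac{1}{-5 + 218}} + \frac{19272}{-1427} = - \frac{24786}{2 \cdot 218 \cdot \frac{1}{213}} + 19272 \left(- \frac{1}{1427}\right) = - \frac{24786}{2 \cdot 218 \cdot \frac{1}{213}} - \frac{19272}{1427} = - \frac{24786}{\frac{436}{213}} - \frac{19272}{1427} = \left(-24786\right) \frac{213}{436} - \frac{19272}{1427} = - \frac{2639709}{218} - \frac{19272}{1427} = - \frac{3771066039}{311086}$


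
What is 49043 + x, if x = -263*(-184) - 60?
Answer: 97375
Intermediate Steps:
x = 48332 (x = 48392 - 60 = 48332)
49043 + x = 49043 + 48332 = 97375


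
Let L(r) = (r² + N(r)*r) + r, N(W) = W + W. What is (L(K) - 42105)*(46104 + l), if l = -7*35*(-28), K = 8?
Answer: -2219456420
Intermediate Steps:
l = 6860 (l = -245*(-28) = 6860)
N(W) = 2*W
L(r) = r + 3*r² (L(r) = (r² + (2*r)*r) + r = (r² + 2*r²) + r = 3*r² + r = r + 3*r²)
(L(K) - 42105)*(46104 + l) = (8*(1 + 3*8) - 42105)*(46104 + 6860) = (8*(1 + 24) - 42105)*52964 = (8*25 - 42105)*52964 = (200 - 42105)*52964 = -41905*52964 = -2219456420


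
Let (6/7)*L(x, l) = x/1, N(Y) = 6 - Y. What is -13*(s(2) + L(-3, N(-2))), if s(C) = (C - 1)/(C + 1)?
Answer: 247/6 ≈ 41.167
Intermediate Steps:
L(x, l) = 7*x/6 (L(x, l) = 7*(x/1)/6 = 7*(x*1)/6 = 7*x/6)
s(C) = (-1 + C)/(1 + C)
-13*(s(2) + L(-3, N(-2))) = -13*((-1 + 2)/(1 + 2) + (7/6)*(-3)) = -13*(1/3 - 7/2) = -13*((⅓)*1 - 7/2) = -13*(⅓ - 7/2) = -13*(-19/6) = 247/6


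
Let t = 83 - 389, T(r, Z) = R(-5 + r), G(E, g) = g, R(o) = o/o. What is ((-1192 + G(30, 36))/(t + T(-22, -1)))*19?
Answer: 21964/305 ≈ 72.013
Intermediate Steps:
R(o) = 1
T(r, Z) = 1
t = -306
((-1192 + G(30, 36))/(t + T(-22, -1)))*19 = ((-1192 + 36)/(-306 + 1))*19 = -1156/(-305)*19 = -1156*(-1/305)*19 = (1156/305)*19 = 21964/305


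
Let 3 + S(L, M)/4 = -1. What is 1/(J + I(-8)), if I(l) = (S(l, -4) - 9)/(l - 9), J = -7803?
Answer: -17/132626 ≈ -0.00012818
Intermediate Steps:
S(L, M) = -16 (S(L, M) = -12 + 4*(-1) = -12 - 4 = -16)
I(l) = -25/(-9 + l) (I(l) = (-16 - 9)/(l - 9) = -25/(-9 + l))
1/(J + I(-8)) = 1/(-7803 - 25/(-9 - 8)) = 1/(-7803 - 25/(-17)) = 1/(-7803 - 25*(-1/17)) = 1/(-7803 + 25/17) = 1/(-132626/17) = -17/132626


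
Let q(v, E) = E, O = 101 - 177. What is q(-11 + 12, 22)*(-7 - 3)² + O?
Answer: 2124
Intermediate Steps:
O = -76
q(-11 + 12, 22)*(-7 - 3)² + O = 22*(-7 - 3)² - 76 = 22*(-10)² - 76 = 22*100 - 76 = 2200 - 76 = 2124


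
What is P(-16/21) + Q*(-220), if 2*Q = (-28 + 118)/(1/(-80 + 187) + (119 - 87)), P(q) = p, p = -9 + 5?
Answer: -42920/137 ≈ -313.28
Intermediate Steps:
p = -4
P(q) = -4
Q = 963/685 (Q = ((-28 + 118)/(1/(-80 + 187) + (119 - 87)))/2 = (90/(1/107 + 32))/2 = (90/(3425/107))/2 = (90*(107/3425))/2 = (½)*(1926/685) = 963/685 ≈ 1.4058)
P(-16/21) + Q*(-220) = -4 + (963/685)*(-220) = -4 - 42372/137 = -42920/137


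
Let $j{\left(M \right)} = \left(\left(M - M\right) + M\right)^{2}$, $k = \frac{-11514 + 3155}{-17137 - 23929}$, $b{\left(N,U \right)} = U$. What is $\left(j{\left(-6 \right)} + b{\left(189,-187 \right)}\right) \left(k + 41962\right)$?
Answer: $- \frac{260206197501}{41066} \approx -6.3363 \cdot 10^{6}$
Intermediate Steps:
$k = \frac{8359}{41066}$ ($k = - \frac{8359}{-41066} = \left(-8359\right) \left(- \frac{1}{41066}\right) = \frac{8359}{41066} \approx 0.20355$)
$j{\left(M \right)} = M^{2}$ ($j{\left(M \right)} = \left(0 + M\right)^{2} = M^{2}$)
$\left(j{\left(-6 \right)} + b{\left(189,-187 \right)}\right) \left(k + 41962\right) = \left(\left(-6\right)^{2} - 187\right) \left(\frac{8359}{41066} + 41962\right) = \left(36 - 187\right) \frac{1723219851}{41066} = \left(-151\right) \frac{1723219851}{41066} = - \frac{260206197501}{41066}$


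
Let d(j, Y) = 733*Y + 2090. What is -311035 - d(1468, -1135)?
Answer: 518830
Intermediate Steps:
d(j, Y) = 2090 + 733*Y
-311035 - d(1468, -1135) = -311035 - (2090 + 733*(-1135)) = -311035 - (2090 - 831955) = -311035 - 1*(-829865) = -311035 + 829865 = 518830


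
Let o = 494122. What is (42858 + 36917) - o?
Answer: -414347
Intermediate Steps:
(42858 + 36917) - o = (42858 + 36917) - 1*494122 = 79775 - 494122 = -414347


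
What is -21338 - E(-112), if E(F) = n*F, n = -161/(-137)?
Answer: -2905274/137 ≈ -21206.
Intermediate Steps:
n = 161/137 (n = -161*(-1/137) = 161/137 ≈ 1.1752)
E(F) = 161*F/137
-21338 - E(-112) = -21338 - 161*(-112)/137 = -21338 - 1*(-18032/137) = -21338 + 18032/137 = -2905274/137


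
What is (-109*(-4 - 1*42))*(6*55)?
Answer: 1654620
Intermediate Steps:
(-109*(-4 - 1*42))*(6*55) = -109*(-4 - 42)*330 = -109*(-46)*330 = 5014*330 = 1654620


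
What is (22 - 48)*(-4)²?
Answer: -416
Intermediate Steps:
(22 - 48)*(-4)² = -26*16 = -416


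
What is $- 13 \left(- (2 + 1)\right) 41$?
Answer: $1599$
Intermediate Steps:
$- 13 \left(- (2 + 1)\right) 41 = - 13 \left(\left(-1\right) 3\right) 41 = \left(-13\right) \left(-3\right) 41 = 39 \cdot 41 = 1599$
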